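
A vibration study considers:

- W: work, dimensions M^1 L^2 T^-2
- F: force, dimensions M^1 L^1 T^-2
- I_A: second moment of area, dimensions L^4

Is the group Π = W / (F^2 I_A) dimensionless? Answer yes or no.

Sum the exponent of each base dimension across the product:
  M: [W]_M − 2·[F]_M − [I_A]_M = (1) − 2·(1) − (0) = -1
  L: [W]_L − 2·[F]_L − [I_A]_L = (2) − 2·(1) − (4) = -4
  T: [W]_T − 2·[F]_T − [I_A]_T = (-2) − 2·(-2) − (0) = 2
Net dimensions [M⁻¹ L⁻⁴ T²] ≠ [1] — not dimensionless.

no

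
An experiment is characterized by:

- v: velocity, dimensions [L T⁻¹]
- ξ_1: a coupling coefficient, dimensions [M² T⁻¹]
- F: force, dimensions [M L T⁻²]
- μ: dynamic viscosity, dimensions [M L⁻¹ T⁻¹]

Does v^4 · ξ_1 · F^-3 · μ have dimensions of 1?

Sum the exponent of each base dimension across the product:
  M: 4·[v]_M + [ξ_1]_M − 3·[F]_M + [μ]_M = 4·(0) + (2) − 3·(1) + (1) = 0
  L: 4·[v]_L + [ξ_1]_L − 3·[F]_L + [μ]_L = 4·(1) + (0) − 3·(1) + (-1) = 0
  T: 4·[v]_T + [ξ_1]_T − 3·[F]_T + [μ]_T = 4·(-1) + (-1) − 3·(-2) + (-1) = 0
All base exponents vanish — dimensionless.

yes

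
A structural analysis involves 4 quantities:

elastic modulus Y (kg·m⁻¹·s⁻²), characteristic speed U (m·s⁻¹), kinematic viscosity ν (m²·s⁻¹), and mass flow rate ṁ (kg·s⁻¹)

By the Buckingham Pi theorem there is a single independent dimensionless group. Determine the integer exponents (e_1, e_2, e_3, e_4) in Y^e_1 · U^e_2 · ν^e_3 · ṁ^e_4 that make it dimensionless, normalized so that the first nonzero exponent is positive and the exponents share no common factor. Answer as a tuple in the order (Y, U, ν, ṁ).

(1, -3, 2, -1)

M: e_1·(1) + e_2·(0) + e_3·(0) + e_4·(1) = 0
L: e_1·(-1) + e_2·(1) + e_3·(2) + e_4·(0) = 0
T: e_1·(-2) + e_2·(-1) + e_3·(-1) + e_4·(-1) = 0
Solving this homogeneous linear system for the smallest-integer solution (first nonzero entry positive) gives (1, -3, 2, -1).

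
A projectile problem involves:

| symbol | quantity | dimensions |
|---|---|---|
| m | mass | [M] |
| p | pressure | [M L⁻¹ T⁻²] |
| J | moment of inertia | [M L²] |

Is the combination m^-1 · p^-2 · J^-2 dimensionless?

no

Sum the exponent of each base dimension across the product:
  M: −[m]_M − 2·[p]_M − 2·[J]_M = −(1) − 2·(1) − 2·(1) = -5
  L: −[m]_L − 2·[p]_L − 2·[J]_L = −(0) − 2·(-1) − 2·(2) = -2
  T: −[m]_T − 2·[p]_T − 2·[J]_T = −(0) − 2·(-2) − 2·(0) = 4
Net dimensions [M⁻⁵ L⁻² T⁴] ≠ [1] — not dimensionless.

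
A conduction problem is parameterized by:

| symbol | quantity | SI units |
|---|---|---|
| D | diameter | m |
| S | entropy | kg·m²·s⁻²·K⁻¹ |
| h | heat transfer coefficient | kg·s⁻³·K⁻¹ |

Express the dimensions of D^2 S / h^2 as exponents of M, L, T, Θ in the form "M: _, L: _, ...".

Collect each base-dimension exponent across the product:
  M: 2·(0) + (1) − 2·(1) = -1
  L: 2·(1) + (2) − 2·(0) = 4
  T: 2·(0) + (-2) − 2·(-3) = 4
  Θ: 2·(0) + (-1) − 2·(-1) = 1
So the dimensions are [M⁻¹ L⁴ T⁴ Θ].

M: -1, L: 4, T: 4, Θ: 1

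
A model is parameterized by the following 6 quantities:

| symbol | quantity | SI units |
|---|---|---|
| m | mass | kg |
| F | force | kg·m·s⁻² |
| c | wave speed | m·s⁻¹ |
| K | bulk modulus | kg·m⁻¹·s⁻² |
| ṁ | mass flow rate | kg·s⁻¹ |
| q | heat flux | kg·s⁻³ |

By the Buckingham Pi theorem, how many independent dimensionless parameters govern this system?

3

There are 6 variables and 3 base dimensions (M, L, T).
The dimension matrix has rank 3.
Independent dimensionless groups: 6 − 3 = 3.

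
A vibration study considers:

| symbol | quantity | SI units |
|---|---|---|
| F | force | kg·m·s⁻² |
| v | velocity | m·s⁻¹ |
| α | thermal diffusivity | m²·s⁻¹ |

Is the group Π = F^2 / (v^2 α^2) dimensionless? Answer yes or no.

no

Sum the exponent of each base dimension across the product:
  M: 2·[F]_M − 2·[v]_M − 2·[α]_M = 2·(1) − 2·(0) − 2·(0) = 2
  L: 2·[F]_L − 2·[v]_L − 2·[α]_L = 2·(1) − 2·(1) − 2·(2) = -4
  T: 2·[F]_T − 2·[v]_T − 2·[α]_T = 2·(-2) − 2·(-1) − 2·(-1) = 0
Net dimensions [M² L⁻⁴] ≠ [1] — not dimensionless.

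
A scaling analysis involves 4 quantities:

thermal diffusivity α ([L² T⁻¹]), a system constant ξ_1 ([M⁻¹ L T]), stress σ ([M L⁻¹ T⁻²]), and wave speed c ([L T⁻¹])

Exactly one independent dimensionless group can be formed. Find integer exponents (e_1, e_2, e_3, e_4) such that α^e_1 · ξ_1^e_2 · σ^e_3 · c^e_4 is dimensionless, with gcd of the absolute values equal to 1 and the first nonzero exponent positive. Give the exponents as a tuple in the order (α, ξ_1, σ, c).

M: e_1·(0) + e_2·(-1) + e_3·(1) + e_4·(0) = 0
L: e_1·(2) + e_2·(1) + e_3·(-1) + e_4·(1) = 0
T: e_1·(-1) + e_2·(1) + e_3·(-2) + e_4·(-1) = 0
Solving this homogeneous linear system for the smallest-integer solution (first nonzero entry positive) gives (1, 1, 1, -2).

(1, 1, 1, -2)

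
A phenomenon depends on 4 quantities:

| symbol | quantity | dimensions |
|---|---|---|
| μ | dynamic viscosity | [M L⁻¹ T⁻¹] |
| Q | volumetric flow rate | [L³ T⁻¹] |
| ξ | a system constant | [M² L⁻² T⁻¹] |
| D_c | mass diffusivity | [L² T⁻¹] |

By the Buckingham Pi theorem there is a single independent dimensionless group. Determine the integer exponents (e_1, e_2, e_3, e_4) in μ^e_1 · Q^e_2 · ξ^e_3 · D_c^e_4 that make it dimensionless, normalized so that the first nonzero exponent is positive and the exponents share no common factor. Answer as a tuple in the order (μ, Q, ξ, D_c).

M: e_1·(1) + e_2·(0) + e_3·(2) + e_4·(0) = 0
L: e_1·(-1) + e_2·(3) + e_3·(-2) + e_4·(2) = 0
T: e_1·(-1) + e_2·(-1) + e_3·(-1) + e_4·(-1) = 0
Solving this homogeneous linear system for the smallest-integer solution (first nonzero entry positive) gives (2, 2, -1, -3).

(2, 2, -1, -3)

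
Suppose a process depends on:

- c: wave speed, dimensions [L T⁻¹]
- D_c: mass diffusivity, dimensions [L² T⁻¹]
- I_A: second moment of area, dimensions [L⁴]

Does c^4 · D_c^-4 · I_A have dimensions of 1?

Sum the exponent of each base dimension across the product:
  M: 4·[c]_M − 4·[D_c]_M + [I_A]_M = 4·(0) − 4·(0) + (0) = 0
  L: 4·[c]_L − 4·[D_c]_L + [I_A]_L = 4·(1) − 4·(2) + (4) = 0
  T: 4·[c]_T − 4·[D_c]_T + [I_A]_T = 4·(-1) − 4·(-1) + (0) = 0
  Θ: 4·[c]_Θ − 4·[D_c]_Θ + [I_A]_Θ = 4·(0) − 4·(0) + (0) = 0
All base exponents vanish — dimensionless.

yes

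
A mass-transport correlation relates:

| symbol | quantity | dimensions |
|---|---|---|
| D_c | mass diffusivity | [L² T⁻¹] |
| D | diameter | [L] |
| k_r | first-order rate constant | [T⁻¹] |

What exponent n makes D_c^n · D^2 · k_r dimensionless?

-1

Balance the L exponent: (2)·n from D_c, plus 2·(1) + (0) = 2 from the rest, must sum to zero.
2n + 2 = 0, so n = -1.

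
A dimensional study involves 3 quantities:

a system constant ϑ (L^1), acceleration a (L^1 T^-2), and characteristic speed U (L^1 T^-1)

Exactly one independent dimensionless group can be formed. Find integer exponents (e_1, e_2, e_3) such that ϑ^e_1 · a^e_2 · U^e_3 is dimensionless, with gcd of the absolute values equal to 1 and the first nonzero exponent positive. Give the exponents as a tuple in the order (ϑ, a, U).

(1, 1, -2)

L: e_1·(1) + e_2·(1) + e_3·(1) = 0
T: e_1·(0) + e_2·(-2) + e_3·(-1) = 0
Solving this homogeneous linear system for the smallest-integer solution (first nonzero entry positive) gives (1, 1, -2).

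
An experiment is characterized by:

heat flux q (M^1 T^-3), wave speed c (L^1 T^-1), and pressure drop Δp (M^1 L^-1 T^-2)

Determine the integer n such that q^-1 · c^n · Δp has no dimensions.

Balance the L exponent: (1)·n from c, plus −(0) + (-1) = -1 from the rest, must sum to zero.
n − 1 = 0, so n = 1.

1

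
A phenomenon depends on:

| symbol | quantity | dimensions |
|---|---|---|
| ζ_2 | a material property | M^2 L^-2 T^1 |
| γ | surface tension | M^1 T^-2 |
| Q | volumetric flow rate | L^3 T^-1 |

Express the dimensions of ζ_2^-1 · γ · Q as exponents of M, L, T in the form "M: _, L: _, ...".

Collect each base-dimension exponent across the product:
  M: −(2) + (1) + (0) = -1
  L: −(-2) + (0) + (3) = 5
  T: −(1) + (-2) + (-1) = -4
So the dimensions are [M⁻¹ L⁵ T⁻⁴].

M: -1, L: 5, T: -4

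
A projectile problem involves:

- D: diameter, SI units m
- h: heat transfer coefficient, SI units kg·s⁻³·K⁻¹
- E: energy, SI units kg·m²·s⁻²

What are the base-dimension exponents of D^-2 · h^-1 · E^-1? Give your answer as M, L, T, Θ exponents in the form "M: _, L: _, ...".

M: -2, L: -4, T: 5, Θ: 1

Collect each base-dimension exponent across the product:
  M: −2·(0) − (1) − (1) = -2
  L: −2·(1) − (0) − (2) = -4
  T: −2·(0) − (-3) − (-2) = 5
  Θ: −2·(0) − (-1) − (0) = 1
So the dimensions are [M⁻² L⁻⁴ T⁵ Θ].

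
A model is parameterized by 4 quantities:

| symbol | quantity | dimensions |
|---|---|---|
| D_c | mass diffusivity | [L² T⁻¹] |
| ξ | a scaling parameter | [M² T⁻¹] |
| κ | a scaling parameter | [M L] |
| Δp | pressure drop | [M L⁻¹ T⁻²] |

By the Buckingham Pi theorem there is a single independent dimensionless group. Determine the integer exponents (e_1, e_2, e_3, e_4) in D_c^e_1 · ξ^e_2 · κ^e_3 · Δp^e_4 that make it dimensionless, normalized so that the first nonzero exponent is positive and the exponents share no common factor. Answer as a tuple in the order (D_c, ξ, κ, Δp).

(1, 3, -4, -2)

M: e_1·(0) + e_2·(2) + e_3·(1) + e_4·(1) = 0
L: e_1·(2) + e_2·(0) + e_3·(1) + e_4·(-1) = 0
T: e_1·(-1) + e_2·(-1) + e_3·(0) + e_4·(-2) = 0
Solving this homogeneous linear system for the smallest-integer solution (first nonzero entry positive) gives (1, 3, -4, -2).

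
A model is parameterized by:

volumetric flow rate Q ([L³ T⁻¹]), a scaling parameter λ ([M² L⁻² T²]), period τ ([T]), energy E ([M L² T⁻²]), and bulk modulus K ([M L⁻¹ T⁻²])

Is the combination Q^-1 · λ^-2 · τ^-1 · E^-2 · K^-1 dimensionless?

Sum the exponent of each base dimension across the product:
  M: −[Q]_M − 2·[λ]_M − [τ]_M − 2·[E]_M − [K]_M = −(0) − 2·(2) − (0) − 2·(1) − (1) = -7
  L: −[Q]_L − 2·[λ]_L − [τ]_L − 2·[E]_L − [K]_L = −(3) − 2·(-2) − (0) − 2·(2) − (-1) = -2
  T: −[Q]_T − 2·[λ]_T − [τ]_T − 2·[E]_T − [K]_T = −(-1) − 2·(2) − (1) − 2·(-2) − (-2) = 2
Net dimensions [M⁻⁷ L⁻² T²] ≠ [1] — not dimensionless.

no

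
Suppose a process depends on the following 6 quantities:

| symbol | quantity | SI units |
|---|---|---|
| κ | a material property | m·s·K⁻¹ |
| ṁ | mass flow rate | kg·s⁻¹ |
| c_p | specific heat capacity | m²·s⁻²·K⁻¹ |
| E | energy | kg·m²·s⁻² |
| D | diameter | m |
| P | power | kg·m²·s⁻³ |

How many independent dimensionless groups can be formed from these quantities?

2

There are 6 variables and 4 base dimensions (M, L, T, Θ).
The dimension matrix has rank 4.
Independent dimensionless groups: 6 − 4 = 2.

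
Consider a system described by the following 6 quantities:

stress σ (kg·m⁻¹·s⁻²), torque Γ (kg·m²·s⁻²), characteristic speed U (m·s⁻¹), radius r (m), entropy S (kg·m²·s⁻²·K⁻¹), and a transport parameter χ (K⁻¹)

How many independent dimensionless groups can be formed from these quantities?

There are 6 variables and 4 base dimensions (M, L, T, Θ).
The dimension matrix has rank 4.
Independent dimensionless groups: 6 − 4 = 2.

2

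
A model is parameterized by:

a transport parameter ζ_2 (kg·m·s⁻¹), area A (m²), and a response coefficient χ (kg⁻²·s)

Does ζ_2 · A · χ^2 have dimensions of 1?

Sum the exponent of each base dimension across the product:
  M: [ζ_2]_M + [A]_M + 2·[χ]_M = (1) + (0) + 2·(-2) = -3
  L: [ζ_2]_L + [A]_L + 2·[χ]_L = (1) + (2) + 2·(0) = 3
  T: [ζ_2]_T + [A]_T + 2·[χ]_T = (-1) + (0) + 2·(1) = 1
Net dimensions [M⁻³ L³ T] ≠ [1] — not dimensionless.

no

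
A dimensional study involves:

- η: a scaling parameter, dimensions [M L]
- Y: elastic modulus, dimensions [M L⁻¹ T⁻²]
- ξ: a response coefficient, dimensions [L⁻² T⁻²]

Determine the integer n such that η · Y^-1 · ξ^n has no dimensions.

Balance the L exponent: (-2)·n from ξ, plus (1) − (-1) = 2 from the rest, must sum to zero.
-2n + 2 = 0, so n = 1.

1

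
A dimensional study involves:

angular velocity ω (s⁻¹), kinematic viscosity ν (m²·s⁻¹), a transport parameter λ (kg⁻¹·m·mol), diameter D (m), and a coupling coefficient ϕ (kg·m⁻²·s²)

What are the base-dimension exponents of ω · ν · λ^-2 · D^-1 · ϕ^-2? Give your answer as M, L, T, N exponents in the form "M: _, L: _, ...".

M: 0, L: 3, T: -6, N: -2

Collect each base-dimension exponent across the product:
  M: (0) + (0) − 2·(-1) − (0) − 2·(1) = 0
  L: (0) + (2) − 2·(1) − (1) − 2·(-2) = 3
  T: (-1) + (-1) − 2·(0) − (0) − 2·(2) = -6
  N: (0) + (0) − 2·(1) − (0) − 2·(0) = -2
So the dimensions are [L³ T⁻⁶ N⁻²].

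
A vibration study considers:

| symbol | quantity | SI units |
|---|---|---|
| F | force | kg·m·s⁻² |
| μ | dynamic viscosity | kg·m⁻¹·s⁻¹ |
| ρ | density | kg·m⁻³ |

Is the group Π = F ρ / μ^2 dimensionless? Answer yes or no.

Sum the exponent of each base dimension across the product:
  M: [F]_M − 2·[μ]_M + [ρ]_M = (1) − 2·(1) + (1) = 0
  L: [F]_L − 2·[μ]_L + [ρ]_L = (1) − 2·(-1) + (-3) = 0
  T: [F]_T − 2·[μ]_T + [ρ]_T = (-2) − 2·(-1) + (0) = 0
All base exponents vanish — dimensionless.

yes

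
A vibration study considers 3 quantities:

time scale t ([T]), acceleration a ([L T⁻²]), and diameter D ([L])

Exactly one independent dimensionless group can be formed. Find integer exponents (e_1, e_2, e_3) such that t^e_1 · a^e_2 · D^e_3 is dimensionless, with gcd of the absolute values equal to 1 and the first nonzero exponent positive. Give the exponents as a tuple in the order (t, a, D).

(2, 1, -1)

L: e_1·(0) + e_2·(1) + e_3·(1) = 0
T: e_1·(1) + e_2·(-2) + e_3·(0) = 0
Solving this homogeneous linear system for the smallest-integer solution (first nonzero entry positive) gives (2, 1, -1).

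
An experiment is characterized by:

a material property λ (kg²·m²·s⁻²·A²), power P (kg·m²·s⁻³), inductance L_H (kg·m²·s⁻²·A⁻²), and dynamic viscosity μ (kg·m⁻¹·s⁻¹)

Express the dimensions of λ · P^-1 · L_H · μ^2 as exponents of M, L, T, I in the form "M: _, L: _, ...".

M: 4, L: 0, T: -3, I: 0

Collect each base-dimension exponent across the product:
  M: (2) − (1) + (1) + 2·(1) = 4
  L: (2) − (2) + (2) + 2·(-1) = 0
  T: (-2) − (-3) + (-2) + 2·(-1) = -3
  I: (2) − (0) + (-2) + 2·(0) = 0
So the dimensions are [M⁴ T⁻³].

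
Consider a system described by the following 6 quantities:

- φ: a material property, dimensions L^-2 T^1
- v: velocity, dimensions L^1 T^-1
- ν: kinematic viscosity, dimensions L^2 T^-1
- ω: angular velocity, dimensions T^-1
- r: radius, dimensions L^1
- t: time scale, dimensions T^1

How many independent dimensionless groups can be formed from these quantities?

4

There are 6 variables and 2 base dimensions (L, T).
The dimension matrix has rank 2.
Independent dimensionless groups: 6 − 2 = 4.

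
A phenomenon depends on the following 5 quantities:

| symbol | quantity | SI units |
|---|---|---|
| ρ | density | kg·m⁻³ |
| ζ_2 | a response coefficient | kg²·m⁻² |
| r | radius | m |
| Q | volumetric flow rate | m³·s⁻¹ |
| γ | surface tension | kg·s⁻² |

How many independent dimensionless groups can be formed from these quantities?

There are 5 variables and 3 base dimensions (M, L, T).
The dimension matrix has rank 3.
Independent dimensionless groups: 5 − 3 = 2.

2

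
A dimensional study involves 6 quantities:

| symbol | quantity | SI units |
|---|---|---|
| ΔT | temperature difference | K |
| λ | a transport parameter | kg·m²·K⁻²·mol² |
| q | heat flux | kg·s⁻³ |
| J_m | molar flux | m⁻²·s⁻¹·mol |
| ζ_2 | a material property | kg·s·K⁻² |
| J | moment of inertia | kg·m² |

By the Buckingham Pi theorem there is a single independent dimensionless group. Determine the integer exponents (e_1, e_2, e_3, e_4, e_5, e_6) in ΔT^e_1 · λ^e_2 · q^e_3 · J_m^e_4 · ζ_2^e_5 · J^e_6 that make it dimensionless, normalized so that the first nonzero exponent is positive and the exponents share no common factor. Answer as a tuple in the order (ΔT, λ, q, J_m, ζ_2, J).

(4, 1, 1, -2, 1, -3)

M: e_1·(0) + e_2·(1) + e_3·(1) + e_4·(0) + e_5·(1) + e_6·(1) = 0
L: e_1·(0) + e_2·(2) + e_3·(0) + e_4·(-2) + e_5·(0) + e_6·(2) = 0
T: e_1·(0) + e_2·(0) + e_3·(-3) + e_4·(-1) + e_5·(1) + e_6·(0) = 0
Θ: e_1·(1) + e_2·(-2) + e_3·(0) + e_4·(0) + e_5·(-2) + e_6·(0) = 0
N: e_1·(0) + e_2·(2) + e_3·(0) + e_4·(1) + e_5·(0) + e_6·(0) = 0
Solving this homogeneous linear system for the smallest-integer solution (first nonzero entry positive) gives (4, 1, 1, -2, 1, -3).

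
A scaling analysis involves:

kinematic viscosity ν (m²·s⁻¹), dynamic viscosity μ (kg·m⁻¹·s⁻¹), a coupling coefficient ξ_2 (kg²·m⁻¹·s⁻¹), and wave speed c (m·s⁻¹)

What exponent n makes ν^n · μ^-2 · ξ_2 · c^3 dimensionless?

Balance the L exponent: (2)·n from ν, plus −2·(-1) + (-1) + 3·(1) = 4 from the rest, must sum to zero.
2n + 4 = 0, so n = -2.

-2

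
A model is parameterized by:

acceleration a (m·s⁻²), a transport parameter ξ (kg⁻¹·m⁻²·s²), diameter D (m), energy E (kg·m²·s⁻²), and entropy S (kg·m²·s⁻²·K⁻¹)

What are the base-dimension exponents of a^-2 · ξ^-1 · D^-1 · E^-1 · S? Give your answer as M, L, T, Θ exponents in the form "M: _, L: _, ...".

M: 1, L: -1, T: 2, Θ: -1

Collect each base-dimension exponent across the product:
  M: −2·(0) − (-1) − (0) − (1) + (1) = 1
  L: −2·(1) − (-2) − (1) − (2) + (2) = -1
  T: −2·(-2) − (2) − (0) − (-2) + (-2) = 2
  Θ: −2·(0) − (0) − (0) − (0) + (-1) = -1
So the dimensions are [M L⁻¹ T² Θ⁻¹].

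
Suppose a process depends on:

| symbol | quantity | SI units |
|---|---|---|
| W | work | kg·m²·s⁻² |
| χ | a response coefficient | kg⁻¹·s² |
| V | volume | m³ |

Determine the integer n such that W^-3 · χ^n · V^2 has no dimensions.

Balance the M exponent: (-1)·n from χ, plus −3·(1) + 2·(0) = -3 from the rest, must sum to zero.
−n − 3 = 0, so n = -3.

-3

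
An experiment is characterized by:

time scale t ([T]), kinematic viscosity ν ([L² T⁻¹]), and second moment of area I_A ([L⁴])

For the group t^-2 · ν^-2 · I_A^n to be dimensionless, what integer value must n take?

Balance the L exponent: (4)·n from I_A, plus −2·(0) − 2·(2) = -4 from the rest, must sum to zero.
4n − 4 = 0, so n = 1.

1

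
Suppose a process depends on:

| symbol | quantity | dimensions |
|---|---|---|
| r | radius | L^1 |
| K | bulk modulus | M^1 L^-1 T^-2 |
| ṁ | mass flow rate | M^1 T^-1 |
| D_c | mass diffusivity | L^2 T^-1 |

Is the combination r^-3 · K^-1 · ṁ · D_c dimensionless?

Sum the exponent of each base dimension across the product:
  M: −3·[r]_M − [K]_M + [ṁ]_M + [D_c]_M = −3·(0) − (1) + (1) + (0) = 0
  L: −3·[r]_L − [K]_L + [ṁ]_L + [D_c]_L = −3·(1) − (-1) + (0) + (2) = 0
  T: −3·[r]_T − [K]_T + [ṁ]_T + [D_c]_T = −3·(0) − (-2) + (-1) + (-1) = 0
All base exponents vanish — dimensionless.

yes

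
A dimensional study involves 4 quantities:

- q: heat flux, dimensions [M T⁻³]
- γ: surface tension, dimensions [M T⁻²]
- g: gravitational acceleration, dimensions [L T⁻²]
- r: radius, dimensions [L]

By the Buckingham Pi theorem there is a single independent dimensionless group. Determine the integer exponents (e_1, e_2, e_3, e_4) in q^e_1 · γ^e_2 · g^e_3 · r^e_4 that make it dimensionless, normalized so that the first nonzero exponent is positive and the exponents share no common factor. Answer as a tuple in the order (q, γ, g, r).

(2, -2, -1, 1)

M: e_1·(1) + e_2·(1) + e_3·(0) + e_4·(0) = 0
L: e_1·(0) + e_2·(0) + e_3·(1) + e_4·(1) = 0
T: e_1·(-3) + e_2·(-2) + e_3·(-2) + e_4·(0) = 0
Solving this homogeneous linear system for the smallest-integer solution (first nonzero entry positive) gives (2, -2, -1, 1).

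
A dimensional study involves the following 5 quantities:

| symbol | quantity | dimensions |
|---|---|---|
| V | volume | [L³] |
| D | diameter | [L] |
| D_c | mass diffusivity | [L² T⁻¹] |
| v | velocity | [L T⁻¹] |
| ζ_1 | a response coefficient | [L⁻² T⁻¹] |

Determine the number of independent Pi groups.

3

There are 5 variables and 2 base dimensions (L, T).
The dimension matrix has rank 2.
Independent dimensionless groups: 5 − 2 = 3.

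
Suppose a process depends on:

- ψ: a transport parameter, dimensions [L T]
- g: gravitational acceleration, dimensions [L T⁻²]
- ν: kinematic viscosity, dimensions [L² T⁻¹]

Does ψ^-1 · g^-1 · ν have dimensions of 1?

Sum the exponent of each base dimension across the product:
  M: −[ψ]_M − [g]_M + [ν]_M = −(0) − (0) + (0) = 0
  L: −[ψ]_L − [g]_L + [ν]_L = −(1) − (1) + (2) = 0
  T: −[ψ]_T − [g]_T + [ν]_T = −(1) − (-2) + (-1) = 0
All base exponents vanish — dimensionless.

yes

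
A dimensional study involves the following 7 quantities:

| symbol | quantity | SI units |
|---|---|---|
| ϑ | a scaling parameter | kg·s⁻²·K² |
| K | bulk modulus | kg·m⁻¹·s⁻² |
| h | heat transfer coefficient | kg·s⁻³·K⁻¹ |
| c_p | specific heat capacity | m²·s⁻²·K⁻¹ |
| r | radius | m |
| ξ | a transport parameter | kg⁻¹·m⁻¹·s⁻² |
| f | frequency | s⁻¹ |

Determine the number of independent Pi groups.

There are 7 variables and 4 base dimensions (M, L, T, Θ).
The dimension matrix has rank 4.
Independent dimensionless groups: 7 − 4 = 3.

3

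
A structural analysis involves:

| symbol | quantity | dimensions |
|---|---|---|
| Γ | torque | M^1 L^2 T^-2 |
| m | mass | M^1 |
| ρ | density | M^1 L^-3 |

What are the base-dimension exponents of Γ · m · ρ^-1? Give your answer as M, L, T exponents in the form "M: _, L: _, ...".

Collect each base-dimension exponent across the product:
  M: (1) + (1) − (1) = 1
  L: (2) + (0) − (-3) = 5
  T: (-2) + (0) − (0) = -2
So the dimensions are [M L⁵ T⁻²].

M: 1, L: 5, T: -2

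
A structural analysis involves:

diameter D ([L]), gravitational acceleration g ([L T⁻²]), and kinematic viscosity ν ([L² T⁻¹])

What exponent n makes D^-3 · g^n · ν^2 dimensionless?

Balance the L exponent: (1)·n from g, plus −3·(1) + 2·(2) = 1 from the rest, must sum to zero.
n + 1 = 0, so n = -1.

-1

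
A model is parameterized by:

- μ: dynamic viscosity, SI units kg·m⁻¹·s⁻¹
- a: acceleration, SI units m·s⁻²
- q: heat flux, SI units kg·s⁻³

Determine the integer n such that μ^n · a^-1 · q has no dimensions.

Balance the M exponent: (1)·n from μ, plus −(0) + (1) = 1 from the rest, must sum to zero.
n + 1 = 0, so n = -1.

-1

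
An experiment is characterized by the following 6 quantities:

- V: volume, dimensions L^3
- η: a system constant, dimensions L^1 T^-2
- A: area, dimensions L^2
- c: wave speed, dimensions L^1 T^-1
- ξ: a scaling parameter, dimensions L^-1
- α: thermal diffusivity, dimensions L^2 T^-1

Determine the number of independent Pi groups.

There are 6 variables and 2 base dimensions (L, T).
The dimension matrix has rank 2.
Independent dimensionless groups: 6 − 2 = 4.

4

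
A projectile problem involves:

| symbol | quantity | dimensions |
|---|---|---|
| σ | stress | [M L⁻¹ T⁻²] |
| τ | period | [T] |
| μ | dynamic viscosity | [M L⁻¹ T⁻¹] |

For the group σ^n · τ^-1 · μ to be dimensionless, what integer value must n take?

Balance the M exponent: (1)·n from σ, plus −(0) + (1) = 1 from the rest, must sum to zero.
n + 1 = 0, so n = -1.

-1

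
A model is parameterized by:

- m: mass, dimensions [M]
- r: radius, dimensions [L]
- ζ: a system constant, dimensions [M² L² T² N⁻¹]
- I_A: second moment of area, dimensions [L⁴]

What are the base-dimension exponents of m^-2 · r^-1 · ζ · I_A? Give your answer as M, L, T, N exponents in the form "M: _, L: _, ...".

Collect each base-dimension exponent across the product:
  M: −2·(1) − (0) + (2) + (0) = 0
  L: −2·(0) − (1) + (2) + (4) = 5
  T: −2·(0) − (0) + (2) + (0) = 2
  N: −2·(0) − (0) + (-1) + (0) = -1
So the dimensions are [L⁵ T² N⁻¹].

M: 0, L: 5, T: 2, N: -1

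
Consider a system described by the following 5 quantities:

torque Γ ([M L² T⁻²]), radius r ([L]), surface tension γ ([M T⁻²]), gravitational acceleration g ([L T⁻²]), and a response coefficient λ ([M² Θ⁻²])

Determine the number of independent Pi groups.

1

There are 5 variables and 4 base dimensions (M, L, T, Θ).
The dimension matrix has rank 4.
Independent dimensionless groups: 5 − 4 = 1.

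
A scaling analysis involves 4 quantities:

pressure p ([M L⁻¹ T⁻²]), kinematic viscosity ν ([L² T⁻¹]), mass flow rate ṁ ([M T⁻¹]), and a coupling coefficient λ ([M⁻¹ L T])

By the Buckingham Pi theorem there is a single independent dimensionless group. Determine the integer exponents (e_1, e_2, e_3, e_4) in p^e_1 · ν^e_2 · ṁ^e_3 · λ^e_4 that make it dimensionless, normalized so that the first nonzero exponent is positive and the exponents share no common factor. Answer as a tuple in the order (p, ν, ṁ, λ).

M: e_1·(1) + e_2·(0) + e_3·(1) + e_4·(-1) = 0
L: e_1·(-1) + e_2·(2) + e_3·(0) + e_4·(1) = 0
T: e_1·(-2) + e_2·(-1) + e_3·(-1) + e_4·(1) = 0
Solving this homogeneous linear system for the smallest-integer solution (first nonzero entry positive) gives (1, -1, 2, 3).

(1, -1, 2, 3)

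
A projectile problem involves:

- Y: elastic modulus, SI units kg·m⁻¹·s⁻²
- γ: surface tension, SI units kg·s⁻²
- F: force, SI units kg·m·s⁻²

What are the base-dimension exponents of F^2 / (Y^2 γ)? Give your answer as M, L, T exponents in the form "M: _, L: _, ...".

Collect each base-dimension exponent across the product:
  M: −2·(1) − (1) + 2·(1) = -1
  L: −2·(-1) − (0) + 2·(1) = 4
  T: −2·(-2) − (-2) + 2·(-2) = 2
So the dimensions are [M⁻¹ L⁴ T²].

M: -1, L: 4, T: 2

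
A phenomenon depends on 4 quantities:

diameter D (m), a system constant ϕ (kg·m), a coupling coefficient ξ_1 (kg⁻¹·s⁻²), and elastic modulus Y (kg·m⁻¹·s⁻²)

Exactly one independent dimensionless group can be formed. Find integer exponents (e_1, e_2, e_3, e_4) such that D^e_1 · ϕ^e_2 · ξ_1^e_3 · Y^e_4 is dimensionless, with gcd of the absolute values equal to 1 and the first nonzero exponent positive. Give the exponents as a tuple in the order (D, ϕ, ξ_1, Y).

M: e_1·(0) + e_2·(1) + e_3·(-1) + e_4·(1) = 0
L: e_1·(1) + e_2·(1) + e_3·(0) + e_4·(-1) = 0
T: e_1·(0) + e_2·(0) + e_3·(-2) + e_4·(-2) = 0
Solving this homogeneous linear system for the smallest-integer solution (first nonzero entry positive) gives (3, -2, -1, 1).

(3, -2, -1, 1)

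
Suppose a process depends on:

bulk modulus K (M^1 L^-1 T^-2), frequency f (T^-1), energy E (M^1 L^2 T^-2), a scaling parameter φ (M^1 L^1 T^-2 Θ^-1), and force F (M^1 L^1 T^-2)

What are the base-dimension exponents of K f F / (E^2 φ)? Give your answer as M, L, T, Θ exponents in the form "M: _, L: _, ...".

M: -1, L: -5, T: 1, Θ: 1

Collect each base-dimension exponent across the product:
  M: (1) + (0) − 2·(1) − (1) + (1) = -1
  L: (-1) + (0) − 2·(2) − (1) + (1) = -5
  T: (-2) + (-1) − 2·(-2) − (-2) + (-2) = 1
  Θ: (0) + (0) − 2·(0) − (-1) + (0) = 1
So the dimensions are [M⁻¹ L⁻⁵ T Θ].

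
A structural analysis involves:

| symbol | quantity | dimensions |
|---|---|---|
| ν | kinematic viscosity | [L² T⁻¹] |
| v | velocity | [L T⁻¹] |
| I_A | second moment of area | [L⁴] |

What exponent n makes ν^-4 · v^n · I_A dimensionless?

Balance the L exponent: (1)·n from v, plus −4·(2) + (4) = -4 from the rest, must sum to zero.
n − 4 = 0, so n = 4.

4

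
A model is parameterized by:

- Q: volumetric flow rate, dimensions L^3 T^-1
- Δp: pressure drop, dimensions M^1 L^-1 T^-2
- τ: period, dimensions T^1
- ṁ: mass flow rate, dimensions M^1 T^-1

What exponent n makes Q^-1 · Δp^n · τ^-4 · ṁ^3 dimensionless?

Balance the M exponent: (1)·n from Δp, plus −(0) − 4·(0) + 3·(1) = 3 from the rest, must sum to zero.
n + 3 = 0, so n = -3.

-3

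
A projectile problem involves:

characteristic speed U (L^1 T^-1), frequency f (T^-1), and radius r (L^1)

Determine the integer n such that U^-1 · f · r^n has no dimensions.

1

Balance the L exponent: (1)·n from r, plus −(1) + (0) = -1 from the rest, must sum to zero.
n − 1 = 0, so n = 1.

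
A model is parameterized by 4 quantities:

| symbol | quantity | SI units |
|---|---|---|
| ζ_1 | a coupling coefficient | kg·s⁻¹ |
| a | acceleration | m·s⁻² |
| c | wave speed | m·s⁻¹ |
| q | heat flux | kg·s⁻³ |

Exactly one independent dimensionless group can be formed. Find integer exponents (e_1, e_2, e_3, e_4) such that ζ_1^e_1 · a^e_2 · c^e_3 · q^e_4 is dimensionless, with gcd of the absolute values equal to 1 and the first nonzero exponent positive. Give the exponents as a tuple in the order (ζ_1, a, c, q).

(1, 2, -2, -1)

M: e_1·(1) + e_2·(0) + e_3·(0) + e_4·(1) = 0
L: e_1·(0) + e_2·(1) + e_3·(1) + e_4·(0) = 0
T: e_1·(-1) + e_2·(-2) + e_3·(-1) + e_4·(-3) = 0
Solving this homogeneous linear system for the smallest-integer solution (first nonzero entry positive) gives (1, 2, -2, -1).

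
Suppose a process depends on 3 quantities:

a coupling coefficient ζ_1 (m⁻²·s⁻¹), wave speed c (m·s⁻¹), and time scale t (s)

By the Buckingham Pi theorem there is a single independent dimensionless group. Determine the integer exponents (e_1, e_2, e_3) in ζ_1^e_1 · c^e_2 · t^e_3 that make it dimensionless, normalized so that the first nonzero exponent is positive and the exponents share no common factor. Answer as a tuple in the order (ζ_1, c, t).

L: e_1·(-2) + e_2·(1) + e_3·(0) = 0
T: e_1·(-1) + e_2·(-1) + e_3·(1) = 0
Solving this homogeneous linear system for the smallest-integer solution (first nonzero entry positive) gives (1, 2, 3).

(1, 2, 3)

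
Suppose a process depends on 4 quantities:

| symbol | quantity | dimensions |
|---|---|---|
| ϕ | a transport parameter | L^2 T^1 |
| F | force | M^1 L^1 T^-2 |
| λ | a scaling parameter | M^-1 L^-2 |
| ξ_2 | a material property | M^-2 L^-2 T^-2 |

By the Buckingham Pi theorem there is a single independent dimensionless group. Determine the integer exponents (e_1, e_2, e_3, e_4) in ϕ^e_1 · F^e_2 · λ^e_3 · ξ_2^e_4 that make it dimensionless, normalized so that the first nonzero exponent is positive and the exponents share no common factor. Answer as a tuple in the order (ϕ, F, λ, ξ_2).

(2, 2, 4, -1)

M: e_1·(0) + e_2·(1) + e_3·(-1) + e_4·(-2) = 0
L: e_1·(2) + e_2·(1) + e_3·(-2) + e_4·(-2) = 0
T: e_1·(1) + e_2·(-2) + e_3·(0) + e_4·(-2) = 0
Solving this homogeneous linear system for the smallest-integer solution (first nonzero entry positive) gives (2, 2, 4, -1).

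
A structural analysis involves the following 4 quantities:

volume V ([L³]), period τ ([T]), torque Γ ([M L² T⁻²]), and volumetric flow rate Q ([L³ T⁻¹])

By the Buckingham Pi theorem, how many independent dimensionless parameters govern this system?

1

There are 4 variables and 3 base dimensions (M, L, T).
The dimension matrix has rank 3.
Independent dimensionless groups: 4 − 3 = 1.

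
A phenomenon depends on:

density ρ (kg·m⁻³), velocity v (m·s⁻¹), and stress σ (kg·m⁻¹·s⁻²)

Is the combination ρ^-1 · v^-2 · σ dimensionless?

yes

Sum the exponent of each base dimension across the product:
  M: −[ρ]_M − 2·[v]_M + [σ]_M = −(1) − 2·(0) + (1) = 0
  L: −[ρ]_L − 2·[v]_L + [σ]_L = −(-3) − 2·(1) + (-1) = 0
  T: −[ρ]_T − 2·[v]_T + [σ]_T = −(0) − 2·(-1) + (-2) = 0
  Θ: −[ρ]_Θ − 2·[v]_Θ + [σ]_Θ = −(0) − 2·(0) + (0) = 0
All base exponents vanish — dimensionless.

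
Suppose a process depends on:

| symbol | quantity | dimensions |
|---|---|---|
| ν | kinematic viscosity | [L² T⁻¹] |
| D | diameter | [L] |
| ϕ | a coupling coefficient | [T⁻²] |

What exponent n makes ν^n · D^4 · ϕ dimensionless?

Balance the L exponent: (2)·n from ν, plus 4·(1) + (0) = 4 from the rest, must sum to zero.
2n + 4 = 0, so n = -2.

-2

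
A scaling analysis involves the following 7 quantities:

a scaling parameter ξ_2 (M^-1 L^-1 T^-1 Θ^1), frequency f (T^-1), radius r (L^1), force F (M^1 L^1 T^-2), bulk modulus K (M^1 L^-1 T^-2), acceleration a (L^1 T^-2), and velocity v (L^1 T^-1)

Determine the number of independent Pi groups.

3

There are 7 variables and 4 base dimensions (M, L, T, Θ).
The dimension matrix has rank 4.
Independent dimensionless groups: 7 − 4 = 3.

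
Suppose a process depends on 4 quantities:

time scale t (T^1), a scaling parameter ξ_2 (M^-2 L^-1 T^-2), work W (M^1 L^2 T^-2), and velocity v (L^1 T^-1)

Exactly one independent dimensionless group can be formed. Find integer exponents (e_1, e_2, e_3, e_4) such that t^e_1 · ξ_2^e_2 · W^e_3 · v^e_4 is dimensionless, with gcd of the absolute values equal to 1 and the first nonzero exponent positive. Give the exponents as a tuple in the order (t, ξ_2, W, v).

(3, 1, 2, -3)

M: e_1·(0) + e_2·(-2) + e_3·(1) + e_4·(0) = 0
L: e_1·(0) + e_2·(-1) + e_3·(2) + e_4·(1) = 0
T: e_1·(1) + e_2·(-2) + e_3·(-2) + e_4·(-1) = 0
Solving this homogeneous linear system for the smallest-integer solution (first nonzero entry positive) gives (3, 1, 2, -3).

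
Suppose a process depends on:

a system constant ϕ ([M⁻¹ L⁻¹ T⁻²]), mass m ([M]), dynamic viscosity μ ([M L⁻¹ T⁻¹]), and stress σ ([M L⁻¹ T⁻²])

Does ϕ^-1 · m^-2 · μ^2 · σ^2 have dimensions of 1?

no

Sum the exponent of each base dimension across the product:
  M: −[ϕ]_M − 2·[m]_M + 2·[μ]_M + 2·[σ]_M = −(-1) − 2·(1) + 2·(1) + 2·(1) = 3
  L: −[ϕ]_L − 2·[m]_L + 2·[μ]_L + 2·[σ]_L = −(-1) − 2·(0) + 2·(-1) + 2·(-1) = -3
  T: −[ϕ]_T − 2·[m]_T + 2·[μ]_T + 2·[σ]_T = −(-2) − 2·(0) + 2·(-1) + 2·(-2) = -4
Net dimensions [M³ L⁻³ T⁻⁴] ≠ [1] — not dimensionless.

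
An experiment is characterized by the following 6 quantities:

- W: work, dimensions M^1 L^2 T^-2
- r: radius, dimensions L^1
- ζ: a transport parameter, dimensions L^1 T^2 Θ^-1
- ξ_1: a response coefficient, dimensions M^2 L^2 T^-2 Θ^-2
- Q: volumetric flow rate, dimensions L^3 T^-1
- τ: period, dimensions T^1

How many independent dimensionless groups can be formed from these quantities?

There are 6 variables and 4 base dimensions (M, L, T, Θ).
The dimension matrix has rank 4.
Independent dimensionless groups: 6 − 4 = 2.

2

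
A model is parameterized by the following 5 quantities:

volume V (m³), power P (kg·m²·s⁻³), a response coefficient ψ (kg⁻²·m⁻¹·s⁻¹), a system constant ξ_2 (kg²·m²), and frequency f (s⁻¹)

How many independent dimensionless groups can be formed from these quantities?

There are 5 variables and 3 base dimensions (M, L, T).
The dimension matrix has rank 3.
Independent dimensionless groups: 5 − 3 = 2.

2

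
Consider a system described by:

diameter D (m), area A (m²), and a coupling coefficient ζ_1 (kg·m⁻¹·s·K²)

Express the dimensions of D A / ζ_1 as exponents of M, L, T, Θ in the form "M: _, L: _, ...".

Collect each base-dimension exponent across the product:
  M: (0) + (0) − (1) = -1
  L: (1) + (2) − (-1) = 4
  T: (0) + (0) − (1) = -1
  Θ: (0) + (0) − (2) = -2
So the dimensions are [M⁻¹ L⁴ T⁻¹ Θ⁻²].

M: -1, L: 4, T: -1, Θ: -2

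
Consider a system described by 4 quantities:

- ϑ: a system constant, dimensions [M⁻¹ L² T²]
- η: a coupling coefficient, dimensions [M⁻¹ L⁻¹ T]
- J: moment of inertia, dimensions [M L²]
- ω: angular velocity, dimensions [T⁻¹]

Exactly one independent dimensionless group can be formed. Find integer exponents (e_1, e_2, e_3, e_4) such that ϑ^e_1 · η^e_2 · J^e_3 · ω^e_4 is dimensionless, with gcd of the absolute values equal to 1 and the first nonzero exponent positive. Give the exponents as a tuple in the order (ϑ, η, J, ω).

M: e_1·(-1) + e_2·(-1) + e_3·(1) + e_4·(0) = 0
L: e_1·(2) + e_2·(-1) + e_3·(2) + e_4·(0) = 0
T: e_1·(2) + e_2·(1) + e_3·(0) + e_4·(-1) = 0
Solving this homogeneous linear system for the smallest-integer solution (first nonzero entry positive) gives (1, -4, -3, -2).

(1, -4, -3, -2)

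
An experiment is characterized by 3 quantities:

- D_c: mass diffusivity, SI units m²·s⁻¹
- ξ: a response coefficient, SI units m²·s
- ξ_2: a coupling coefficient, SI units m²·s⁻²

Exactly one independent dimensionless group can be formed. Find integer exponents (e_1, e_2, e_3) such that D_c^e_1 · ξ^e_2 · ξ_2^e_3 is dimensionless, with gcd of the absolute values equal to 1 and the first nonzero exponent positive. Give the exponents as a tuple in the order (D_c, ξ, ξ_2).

(3, -1, -2)

L: e_1·(2) + e_2·(2) + e_3·(2) = 0
T: e_1·(-1) + e_2·(1) + e_3·(-2) = 0
Solving this homogeneous linear system for the smallest-integer solution (first nonzero entry positive) gives (3, -1, -2).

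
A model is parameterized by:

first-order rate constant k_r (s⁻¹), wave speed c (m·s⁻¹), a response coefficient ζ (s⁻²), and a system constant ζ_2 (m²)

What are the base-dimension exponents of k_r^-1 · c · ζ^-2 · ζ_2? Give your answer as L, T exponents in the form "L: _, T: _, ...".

L: 3, T: 4

Collect each base-dimension exponent across the product:
  L: −(0) + (1) − 2·(0) + (2) = 3
  T: −(-1) + (-1) − 2·(-2) + (0) = 4
So the dimensions are [L³ T⁴].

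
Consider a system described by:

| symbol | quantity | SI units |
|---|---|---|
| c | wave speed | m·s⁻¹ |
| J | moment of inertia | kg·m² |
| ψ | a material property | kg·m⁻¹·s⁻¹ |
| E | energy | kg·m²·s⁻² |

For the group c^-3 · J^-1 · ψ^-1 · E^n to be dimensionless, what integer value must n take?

2

Balance the M exponent: (1)·n from E, plus −3·(0) − (1) − (1) = -2 from the rest, must sum to zero.
n − 2 = 0, so n = 2.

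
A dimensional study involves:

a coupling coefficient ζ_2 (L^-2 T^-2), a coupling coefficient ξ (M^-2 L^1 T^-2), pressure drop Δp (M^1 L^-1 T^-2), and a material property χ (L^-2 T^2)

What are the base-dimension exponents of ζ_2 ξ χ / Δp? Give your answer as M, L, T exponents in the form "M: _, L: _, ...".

Collect each base-dimension exponent across the product:
  M: (0) + (-2) − (1) + (0) = -3
  L: (-2) + (1) − (-1) + (-2) = -2
  T: (-2) + (-2) − (-2) + (2) = 0
So the dimensions are [M⁻³ L⁻²].

M: -3, L: -2, T: 0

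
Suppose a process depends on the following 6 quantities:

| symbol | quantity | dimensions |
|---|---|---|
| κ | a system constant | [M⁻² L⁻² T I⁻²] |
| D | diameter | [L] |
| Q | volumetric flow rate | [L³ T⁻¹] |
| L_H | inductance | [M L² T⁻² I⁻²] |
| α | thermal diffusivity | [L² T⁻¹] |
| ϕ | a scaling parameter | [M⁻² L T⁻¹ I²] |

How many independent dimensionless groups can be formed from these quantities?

2

There are 6 variables and 4 base dimensions (M, L, T, I).
The dimension matrix has rank 4.
Independent dimensionless groups: 6 − 4 = 2.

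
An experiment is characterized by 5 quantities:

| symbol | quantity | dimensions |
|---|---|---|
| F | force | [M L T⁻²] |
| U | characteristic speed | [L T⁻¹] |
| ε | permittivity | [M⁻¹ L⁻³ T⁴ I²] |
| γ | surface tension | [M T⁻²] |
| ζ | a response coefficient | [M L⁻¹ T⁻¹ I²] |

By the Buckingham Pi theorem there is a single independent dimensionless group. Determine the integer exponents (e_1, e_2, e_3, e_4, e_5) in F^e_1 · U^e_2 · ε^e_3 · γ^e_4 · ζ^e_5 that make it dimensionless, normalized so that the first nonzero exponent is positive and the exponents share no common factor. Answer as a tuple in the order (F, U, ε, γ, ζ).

M: e_1·(1) + e_2·(0) + e_3·(-1) + e_4·(1) + e_5·(1) = 0
L: e_1·(1) + e_2·(1) + e_3·(-3) + e_4·(0) + e_5·(-1) = 0
T: e_1·(-2) + e_2·(-1) + e_3·(4) + e_4·(-2) + e_5·(-1) = 0
I: e_1·(0) + e_2·(0) + e_3·(2) + e_4·(0) + e_5·(2) = 0
Solving this homogeneous linear system for the smallest-integer solution (first nonzero entry positive) gives (1, 1, 1, 1, -1).

(1, 1, 1, 1, -1)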